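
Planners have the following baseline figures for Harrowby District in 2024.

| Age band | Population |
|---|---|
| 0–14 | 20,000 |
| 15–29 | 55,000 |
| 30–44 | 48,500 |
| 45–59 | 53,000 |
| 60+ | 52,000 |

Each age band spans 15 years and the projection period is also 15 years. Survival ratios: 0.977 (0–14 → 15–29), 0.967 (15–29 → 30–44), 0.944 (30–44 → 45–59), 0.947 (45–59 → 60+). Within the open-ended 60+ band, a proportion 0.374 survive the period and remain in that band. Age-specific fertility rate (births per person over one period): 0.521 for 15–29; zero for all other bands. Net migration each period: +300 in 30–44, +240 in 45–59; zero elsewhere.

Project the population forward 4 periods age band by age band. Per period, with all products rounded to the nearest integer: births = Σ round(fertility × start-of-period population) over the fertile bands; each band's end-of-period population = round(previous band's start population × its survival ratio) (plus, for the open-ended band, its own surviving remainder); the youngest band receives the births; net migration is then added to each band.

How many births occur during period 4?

5182

(Groups numbered youngest = 1 to oldest = 5.)
Period 1.
Births: 55000 × 0.521 = 28655
Group 2: 20000 × 0.977 = 19540
Group 3: 55000 × 0.967 = 53185
Group 4: 48500 × 0.944 = 45784
Group 5: 53000 × 0.947 + 52000 × 0.374 = 50191 + 19448 = 69639
Net migration: Group 3 + 300 → 53485; Group 4 + 240 → 46024
→ [28655, 19540, 53485, 46024, 69639]
Period 2.
Births: 19540 × 0.521 = 10180
Group 2: 28655 × 0.977 = 27996
Group 3: 19540 × 0.967 = 18895
Group 4: 53485 × 0.944 = 50490
Group 5: 46024 × 0.947 + 69639 × 0.374 = 43585 + 26045 = 69630
Net migration: Group 3 + 300 → 19195; Group 4 + 240 → 50730
→ [10180, 27996, 19195, 50730, 69630]
Period 3.
Births: 27996 × 0.521 = 14586
Group 2: 10180 × 0.977 = 9946
Group 3: 27996 × 0.967 = 27072
Group 4: 19195 × 0.944 = 18120
Group 5: 50730 × 0.947 + 69630 × 0.374 = 48041 + 26042 = 74083
Net migration: Group 3 + 300 → 27372; Group 4 + 240 → 18360
→ [14586, 9946, 27372, 18360, 74083]
Period 4.
Births: 9946 × 0.521 = 5182
Group 2: 14586 × 0.977 = 14251
Group 3: 9946 × 0.967 = 9618
Group 4: 27372 × 0.944 = 25839
Group 5: 18360 × 0.947 + 74083 × 0.374 = 17387 + 27707 = 45094
Net migration: Group 3 + 300 → 9918; Group 4 + 240 → 26079
→ [5182, 14251, 9918, 26079, 45094]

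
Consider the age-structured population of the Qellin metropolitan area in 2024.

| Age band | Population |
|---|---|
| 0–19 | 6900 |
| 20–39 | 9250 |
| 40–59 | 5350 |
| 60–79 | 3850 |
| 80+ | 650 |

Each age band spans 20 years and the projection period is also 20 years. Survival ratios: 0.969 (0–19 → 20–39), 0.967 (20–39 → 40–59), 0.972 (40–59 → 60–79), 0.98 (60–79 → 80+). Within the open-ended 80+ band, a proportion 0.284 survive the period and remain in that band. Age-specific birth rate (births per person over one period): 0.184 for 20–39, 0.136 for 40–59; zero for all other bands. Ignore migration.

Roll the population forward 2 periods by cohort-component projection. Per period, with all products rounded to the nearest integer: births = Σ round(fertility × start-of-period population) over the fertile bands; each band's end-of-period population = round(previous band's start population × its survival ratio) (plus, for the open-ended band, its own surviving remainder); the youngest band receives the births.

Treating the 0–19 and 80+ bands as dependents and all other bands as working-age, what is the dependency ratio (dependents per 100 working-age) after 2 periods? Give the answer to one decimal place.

Call the bands 1 to 5, youngest first.
Period 1.
Births: 9250 × 0.184 = 1702, 5350 × 0.136 = 728 ⇒ total 2430
Band 2: 6900 × 0.969 = 6686
Band 3: 9250 × 0.967 = 8945
Band 4: 5350 × 0.972 = 5200
Band 5: 3850 × 0.98 + 650 × 0.284 = 3773 + 185 = 3958
End of period: [2430, 6686, 8945, 5200, 3958]
Period 2.
Births: 6686 × 0.184 = 1230, 8945 × 0.136 = 1217 ⇒ total 2447
Band 2: 2430 × 0.969 = 2355
Band 3: 6686 × 0.967 = 6465
Band 4: 8945 × 0.972 = 8695
Band 5: 5200 × 0.98 + 3958 × 0.284 = 5096 + 1124 = 6220
End of period: [2447, 2355, 6465, 8695, 6220]
Dependents (band 0–19 + band 80+) = 2447 + 6220 = 8667; working-age = 17515; ratio = 8667/17515 × 100 = 49.5

49.5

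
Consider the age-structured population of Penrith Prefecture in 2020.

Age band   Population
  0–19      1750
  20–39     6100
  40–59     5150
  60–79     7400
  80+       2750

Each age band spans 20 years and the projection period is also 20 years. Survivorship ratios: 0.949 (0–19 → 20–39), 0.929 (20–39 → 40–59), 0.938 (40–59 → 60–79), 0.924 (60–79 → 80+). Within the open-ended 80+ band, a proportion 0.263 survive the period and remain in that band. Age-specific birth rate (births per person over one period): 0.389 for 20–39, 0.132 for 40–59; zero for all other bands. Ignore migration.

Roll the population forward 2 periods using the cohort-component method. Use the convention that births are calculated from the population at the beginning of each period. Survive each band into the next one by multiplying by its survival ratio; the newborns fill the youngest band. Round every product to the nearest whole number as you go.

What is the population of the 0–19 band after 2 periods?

[period 1]
Births: 6100 * 0.389 = 2373, 5150 * 0.132 = 680 → total 3053
20–39: 1750 * 0.949 = 1661
40–59: 6100 * 0.929 = 5667
60–79: 5150 * 0.938 = 4831
80+: 7400 * 0.924 + 2750 * 0.263 = 6838 + 723 = 7561
Giving 3053 / 1661 / 5667 / 4831 / 7561.
[period 2]
Births: 1661 * 0.389 = 646, 5667 * 0.132 = 748 → total 1394
20–39: 3053 * 0.949 = 2897
40–59: 1661 * 0.929 = 1543
60–79: 5667 * 0.938 = 5316
80+: 4831 * 0.924 + 7561 * 0.263 = 4464 + 1989 = 6453
Giving 1394 / 2897 / 1543 / 5316 / 6453.

1394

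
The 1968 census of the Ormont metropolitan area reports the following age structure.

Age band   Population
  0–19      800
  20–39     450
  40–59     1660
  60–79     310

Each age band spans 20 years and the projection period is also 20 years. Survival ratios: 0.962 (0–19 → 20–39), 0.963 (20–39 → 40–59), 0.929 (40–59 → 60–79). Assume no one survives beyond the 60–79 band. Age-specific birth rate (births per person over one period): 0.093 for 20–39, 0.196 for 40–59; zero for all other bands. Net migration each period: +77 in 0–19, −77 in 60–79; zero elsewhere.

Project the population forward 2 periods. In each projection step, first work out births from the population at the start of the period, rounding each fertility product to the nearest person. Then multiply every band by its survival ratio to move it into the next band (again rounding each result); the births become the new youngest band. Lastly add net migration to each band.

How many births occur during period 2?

157

Let group 1 be 0–19 through group 4 = 60–79.
Period 1.
Births: 450 × 0.093 = 42, 1660 × 0.196 = 325 ⇒ total 367
Group 2: 800 × 0.962 = 770
Group 3: 450 × 0.963 = 433
Group 4: 1660 × 0.929 = 1542
Net migration: Group 1 + 77 → 444; Group 4 − 77 → 1465
Population now: 0–19=444, 20–39=770, 40–59=433, 60–79=1465
Period 2.
Births: 770 × 0.093 = 72, 433 × 0.196 = 85 ⇒ total 157
Group 2: 444 × 0.962 = 427
Group 3: 770 × 0.963 = 742
Group 4: 433 × 0.929 = 402
Net migration: Group 1 + 77 → 234; Group 4 − 77 → 325
Population now: 0–19=234, 20–39=427, 40–59=742, 60–79=325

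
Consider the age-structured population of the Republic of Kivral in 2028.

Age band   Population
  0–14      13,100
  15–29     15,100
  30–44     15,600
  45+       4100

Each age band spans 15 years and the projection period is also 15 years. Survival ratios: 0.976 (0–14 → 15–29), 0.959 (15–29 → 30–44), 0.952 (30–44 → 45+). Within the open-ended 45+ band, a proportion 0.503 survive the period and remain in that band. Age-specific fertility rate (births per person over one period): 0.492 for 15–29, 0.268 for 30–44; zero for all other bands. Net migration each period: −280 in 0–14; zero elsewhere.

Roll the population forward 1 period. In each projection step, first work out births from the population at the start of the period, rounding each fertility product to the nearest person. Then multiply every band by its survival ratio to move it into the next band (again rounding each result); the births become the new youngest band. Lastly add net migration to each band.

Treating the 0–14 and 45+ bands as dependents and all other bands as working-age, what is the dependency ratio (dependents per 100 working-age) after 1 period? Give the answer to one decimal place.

[period 1]
Births: 15100 × 0.492 = 7429, 15600 × 0.268 = 4181 — total 11610
15–29: 13100 × 0.976 = 12786
30–44: 15100 × 0.959 = 14481
45+: 15600 × 0.952 + 4100 × 0.503 = 14851 + 2062 = 16913
Net migration: 0–14 − 280 → 11330
Giving 11330 / 12786 / 14481 / 16913.
Dependents (band 0–14 + band 45+) = 11330 + 16913 = 28243; working-age = 27267; ratio = 28243/27267 × 100 = 103.6

103.6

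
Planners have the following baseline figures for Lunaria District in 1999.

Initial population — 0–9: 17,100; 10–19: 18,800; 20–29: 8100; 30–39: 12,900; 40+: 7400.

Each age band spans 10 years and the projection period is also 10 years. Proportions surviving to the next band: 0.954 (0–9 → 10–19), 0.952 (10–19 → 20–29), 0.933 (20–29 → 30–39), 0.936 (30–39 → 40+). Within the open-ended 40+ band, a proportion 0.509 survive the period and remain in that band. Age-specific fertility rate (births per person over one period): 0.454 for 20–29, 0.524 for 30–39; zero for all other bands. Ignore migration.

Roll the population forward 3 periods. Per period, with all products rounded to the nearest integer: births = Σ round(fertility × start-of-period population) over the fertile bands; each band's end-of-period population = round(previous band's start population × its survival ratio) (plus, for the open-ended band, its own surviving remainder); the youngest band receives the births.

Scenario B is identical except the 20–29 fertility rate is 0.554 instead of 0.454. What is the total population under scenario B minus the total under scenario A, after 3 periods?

— Period 1 —
Births: 8100 × 0.454 = 3677, 12900 × 0.524 = 6760 → total 10437
10–19: 17100 × 0.954 = 16313
20–29: 18800 × 0.952 = 17898
30–39: 8100 × 0.933 = 7557
40+: 12900 × 0.936 + 7400 × 0.509 = 12074 + 3767 = 15841
Population now: 0–9=10437, 10–19=16313, 20–29=17898, 30–39=7557, 40+=15841
— Period 2 —
Births: 17898 × 0.454 = 8126, 7557 × 0.524 = 3960 → total 12086
10–19: 10437 × 0.954 = 9957
20–29: 16313 × 0.952 = 15530
30–39: 17898 × 0.933 = 16699
40+: 7557 × 0.936 + 15841 × 0.509 = 7073 + 8063 = 15136
Population now: 0–9=12086, 10–19=9957, 20–29=15530, 30–39=16699, 40+=15136
— Period 3 —
Births: 15530 × 0.454 = 7051, 16699 × 0.524 = 8750 → total 15801
10–19: 12086 × 0.954 = 11530
20–29: 9957 × 0.952 = 9479
30–39: 15530 × 0.933 = 14489
40+: 16699 × 0.936 + 15136 × 0.509 = 15630 + 7704 = 23334
Population now: 0–9=15801, 10–19=11530, 20–29=9479, 30–39=14489, 40+=23334
Scenario A total after 3 periods: 74633
Scenario B projection —
— Period 1 —
Births: 8100 × 0.554 = 4487, 12900 × 0.524 = 6760 → total 11247
10–19: 17100 × 0.954 = 16313
20–29: 18800 × 0.952 = 17898
30–39: 8100 × 0.933 = 7557
40+: 12900 × 0.936 + 7400 × 0.509 = 12074 + 3767 = 15841
Population now: 0–9=11247, 10–19=16313, 20–29=17898, 30–39=7557, 40+=15841
— Period 2 —
Births: 17898 × 0.554 = 9915, 7557 × 0.524 = 3960 → total 13875
10–19: 11247 × 0.954 = 10730
20–29: 16313 × 0.952 = 15530
30–39: 17898 × 0.933 = 16699
40+: 7557 × 0.936 + 15841 × 0.509 = 7073 + 8063 = 15136
Population now: 0–9=13875, 10–19=10730, 20–29=15530, 30–39=16699, 40+=15136
— Period 3 —
Births: 15530 × 0.554 = 8604, 16699 × 0.524 = 8750 → total 17354
10–19: 13875 × 0.954 = 13237
20–29: 10730 × 0.952 = 10215
30–39: 15530 × 0.933 = 14489
40+: 16699 × 0.936 + 15136 × 0.509 = 15630 + 7704 = 23334
Population now: 0–9=17354, 10–19=13237, 20–29=10215, 30–39=14489, 40+=23334
Scenario B total after 3 periods: 78629
Difference B − A = 78629 − 74633 = 3996

3996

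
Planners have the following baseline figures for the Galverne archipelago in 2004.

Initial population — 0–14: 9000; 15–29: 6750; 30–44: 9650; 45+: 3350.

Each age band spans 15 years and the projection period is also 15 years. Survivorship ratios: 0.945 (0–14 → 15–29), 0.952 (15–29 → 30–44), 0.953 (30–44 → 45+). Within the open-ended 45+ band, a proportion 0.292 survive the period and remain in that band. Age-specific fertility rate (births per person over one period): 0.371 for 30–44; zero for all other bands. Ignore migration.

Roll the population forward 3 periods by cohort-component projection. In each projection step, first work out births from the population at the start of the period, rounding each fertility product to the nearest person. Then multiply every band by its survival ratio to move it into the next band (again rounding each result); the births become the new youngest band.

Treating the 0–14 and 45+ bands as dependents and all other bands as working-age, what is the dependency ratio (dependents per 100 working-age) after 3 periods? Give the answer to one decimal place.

244.4

Numbering the groups 1..4 from youngest to oldest:
Period 1:
Births: 9650 × 0.371 = 3580
Group 2: 9000 × 0.945 = 8505
Group 3: 6750 × 0.952 = 6426
Group 4: 9650 × 0.953 + 3350 × 0.292 = 9196 + 978 = 10174
Population now: 0–14=3580, 15–29=8505, 30–44=6426, 45+=10174
Period 2:
Births: 6426 × 0.371 = 2384
Group 2: 3580 × 0.945 = 3383
Group 3: 8505 × 0.952 = 8097
Group 4: 6426 × 0.953 + 10174 × 0.292 = 6124 + 2971 = 9095
Population now: 0–14=2384, 15–29=3383, 30–44=8097, 45+=9095
Period 3:
Births: 8097 × 0.371 = 3004
Group 2: 2384 × 0.945 = 2253
Group 3: 3383 × 0.952 = 3221
Group 4: 8097 × 0.953 + 9095 × 0.292 = 7716 + 2656 = 10372
Population now: 0–14=3004, 15–29=2253, 30–44=3221, 45+=10372
Dependents (band 0–14 + band 45+) = 3004 + 10372 = 13376; working-age = 5474; ratio = 13376/5474 × 100 = 244.4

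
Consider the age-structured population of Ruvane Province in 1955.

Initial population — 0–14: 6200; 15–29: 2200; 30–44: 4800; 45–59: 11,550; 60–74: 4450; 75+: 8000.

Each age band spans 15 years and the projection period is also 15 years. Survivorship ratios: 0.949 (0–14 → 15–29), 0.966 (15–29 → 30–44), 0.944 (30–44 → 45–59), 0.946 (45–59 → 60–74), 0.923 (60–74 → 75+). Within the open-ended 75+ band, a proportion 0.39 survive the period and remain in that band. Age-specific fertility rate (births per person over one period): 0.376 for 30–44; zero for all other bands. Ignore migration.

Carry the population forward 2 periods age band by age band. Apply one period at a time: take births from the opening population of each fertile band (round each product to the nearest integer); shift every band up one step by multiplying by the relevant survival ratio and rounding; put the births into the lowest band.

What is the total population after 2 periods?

Period 1.
Births: 4800 × 0.376 = 1805
15–29: 6200 × 0.949 = 5884
30–44: 2200 × 0.966 = 2125
45–59: 4800 × 0.944 = 4531
60–74: 11550 × 0.946 = 10926
75+: 4450 × 0.923 + 8000 × 0.39 = 4107 + 3120 = 7227
Population now: 0–14=1805, 15–29=5884, 30–44=2125, 45–59=4531, 60–74=10926, 75+=7227
Period 2.
Births: 2125 × 0.376 = 799
15–29: 1805 × 0.949 = 1713
30–44: 5884 × 0.966 = 5684
45–59: 2125 × 0.944 = 2006
60–74: 4531 × 0.946 = 4286
75+: 10926 × 0.923 + 7227 × 0.39 = 10085 + 2819 = 12904
Population now: 0–14=799, 15–29=1713, 30–44=5684, 45–59=2006, 60–74=4286, 75+=12904
Total after period 2: 799 + 1713 + 5684 + 2006 + 4286 + 12904 = 27392

27392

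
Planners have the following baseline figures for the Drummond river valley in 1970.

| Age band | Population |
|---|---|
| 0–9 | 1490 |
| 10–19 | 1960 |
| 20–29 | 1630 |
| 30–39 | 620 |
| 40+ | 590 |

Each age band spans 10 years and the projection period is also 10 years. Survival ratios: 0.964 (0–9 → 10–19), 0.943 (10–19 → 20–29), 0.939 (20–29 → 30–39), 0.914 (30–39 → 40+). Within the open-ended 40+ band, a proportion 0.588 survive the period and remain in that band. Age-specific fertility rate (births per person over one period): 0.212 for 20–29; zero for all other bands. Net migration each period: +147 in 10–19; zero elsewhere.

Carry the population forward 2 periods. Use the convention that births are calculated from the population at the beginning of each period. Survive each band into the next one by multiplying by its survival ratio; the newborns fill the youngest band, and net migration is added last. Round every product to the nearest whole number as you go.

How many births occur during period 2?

(Bands numbered youngest = 1 to oldest = 5.)
— Period 1 —
Births: 1630 × 0.212 = 346
Band 2: 1490 × 0.964 = 1436
Band 3: 1960 × 0.943 = 1848
Band 4: 1630 × 0.939 = 1531
Band 5: 620 × 0.914 + 590 × 0.588 = 567 + 347 = 914
Net migration: Band 2 + 147 → 1583
End of period: [346, 1583, 1848, 1531, 914]
— Period 2 —
Births: 1848 × 0.212 = 392
Band 2: 346 × 0.964 = 334
Band 3: 1583 × 0.943 = 1493
Band 4: 1848 × 0.939 = 1735
Band 5: 1531 × 0.914 + 914 × 0.588 = 1399 + 537 = 1936
Net migration: Band 2 + 147 → 481
End of period: [392, 481, 1493, 1735, 1936]

392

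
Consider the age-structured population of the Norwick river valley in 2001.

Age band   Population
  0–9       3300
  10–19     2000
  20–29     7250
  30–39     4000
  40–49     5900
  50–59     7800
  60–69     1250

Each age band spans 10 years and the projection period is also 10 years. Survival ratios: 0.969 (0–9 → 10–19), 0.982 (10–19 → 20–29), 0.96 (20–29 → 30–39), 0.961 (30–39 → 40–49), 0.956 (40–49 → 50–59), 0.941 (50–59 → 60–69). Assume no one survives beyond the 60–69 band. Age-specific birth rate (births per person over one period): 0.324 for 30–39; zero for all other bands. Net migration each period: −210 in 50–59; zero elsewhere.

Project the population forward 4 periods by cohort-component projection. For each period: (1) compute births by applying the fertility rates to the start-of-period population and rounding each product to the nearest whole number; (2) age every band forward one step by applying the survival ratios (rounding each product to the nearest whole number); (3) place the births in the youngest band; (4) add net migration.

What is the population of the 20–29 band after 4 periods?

(Bands numbered youngest = 1 to oldest = 7.)
— Period 1 —
Births: 4000 × 0.324 = 1296
Band 2: 3300 × 0.969 = 3198
Band 3: 2000 × 0.982 = 1964
Band 4: 7250 × 0.96 = 6960
Band 5: 4000 × 0.961 = 3844
Band 6: 5900 × 0.956 = 5640
Band 7: 7800 × 0.941 = 7340
Net migration: Band 6 − 210 → 5430
Giving 1296 / 3198 / 1964 / 6960 / 3844 / 5430 / 7340.
— Period 2 —
Births: 6960 × 0.324 = 2255
Band 2: 1296 × 0.969 = 1256
Band 3: 3198 × 0.982 = 3140
Band 4: 1964 × 0.96 = 1885
Band 5: 6960 × 0.961 = 6689
Band 6: 3844 × 0.956 = 3675
Band 7: 5430 × 0.941 = 5110
Net migration: Band 6 − 210 → 3465
Giving 2255 / 1256 / 3140 / 1885 / 6689 / 3465 / 5110.
— Period 3 —
Births: 1885 × 0.324 = 611
Band 2: 2255 × 0.969 = 2185
Band 3: 1256 × 0.982 = 1233
Band 4: 3140 × 0.96 = 3014
Band 5: 1885 × 0.961 = 1811
Band 6: 6689 × 0.956 = 6395
Band 7: 3465 × 0.941 = 3261
Net migration: Band 6 − 210 → 6185
Giving 611 / 2185 / 1233 / 3014 / 1811 / 6185 / 3261.
— Period 4 —
Births: 3014 × 0.324 = 977
Band 2: 611 × 0.969 = 592
Band 3: 2185 × 0.982 = 2146
Band 4: 1233 × 0.96 = 1184
Band 5: 3014 × 0.961 = 2896
Band 6: 1811 × 0.956 = 1731
Band 7: 6185 × 0.941 = 5820
Net migration: Band 6 − 210 → 1521
Giving 977 / 592 / 2146 / 1184 / 2896 / 1521 / 5820.

2146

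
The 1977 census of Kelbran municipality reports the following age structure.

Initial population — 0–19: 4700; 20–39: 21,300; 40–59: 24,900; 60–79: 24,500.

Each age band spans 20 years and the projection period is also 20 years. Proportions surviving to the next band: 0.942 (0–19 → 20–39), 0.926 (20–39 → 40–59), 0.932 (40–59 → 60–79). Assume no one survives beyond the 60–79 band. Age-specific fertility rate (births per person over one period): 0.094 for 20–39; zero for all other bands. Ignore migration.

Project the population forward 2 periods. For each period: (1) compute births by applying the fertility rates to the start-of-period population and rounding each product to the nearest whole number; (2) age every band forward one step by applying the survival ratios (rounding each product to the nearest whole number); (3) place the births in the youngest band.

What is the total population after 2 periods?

24784

Call the groups 1 to 4, youngest first.
— Period 1 —
Births: 21300 × 0.094 = 2002
Group 2: 4700 × 0.942 = 4427
Group 3: 21300 × 0.926 = 19724
Group 4: 24900 × 0.932 = 23207
End of period: [2002, 4427, 19724, 23207]
— Period 2 —
Births: 4427 × 0.094 = 416
Group 2: 2002 × 0.942 = 1886
Group 3: 4427 × 0.926 = 4099
Group 4: 19724 × 0.932 = 18383
End of period: [416, 1886, 4099, 18383]
Total after period 2: 416 + 1886 + 4099 + 18383 = 24784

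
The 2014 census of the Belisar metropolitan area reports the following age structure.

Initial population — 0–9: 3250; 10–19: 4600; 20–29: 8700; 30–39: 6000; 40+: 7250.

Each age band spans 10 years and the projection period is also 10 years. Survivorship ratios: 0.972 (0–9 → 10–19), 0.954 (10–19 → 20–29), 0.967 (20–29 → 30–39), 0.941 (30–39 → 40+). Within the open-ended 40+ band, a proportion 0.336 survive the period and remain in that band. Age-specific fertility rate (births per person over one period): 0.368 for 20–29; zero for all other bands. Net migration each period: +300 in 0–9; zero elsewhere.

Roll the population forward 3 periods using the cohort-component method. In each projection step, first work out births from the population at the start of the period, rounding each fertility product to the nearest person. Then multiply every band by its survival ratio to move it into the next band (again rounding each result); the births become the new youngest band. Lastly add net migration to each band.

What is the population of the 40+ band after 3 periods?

7566

After projecting period 1:
Births: 8700 × 0.368 = 3202
10–19: 3250 × 0.972 = 3159
20–29: 4600 × 0.954 = 4388
30–39: 8700 × 0.967 = 8413
40+: 6000 × 0.941 + 7250 × 0.336 = 5646 + 2436 = 8082
Net migration: 0–9 + 300 → 3502
Giving 3502 / 3159 / 4388 / 8413 / 8082.
After projecting period 2:
Births: 4388 × 0.368 = 1615
10–19: 3502 × 0.972 = 3404
20–29: 3159 × 0.954 = 3014
30–39: 4388 × 0.967 = 4243
40+: 8413 × 0.941 + 8082 × 0.336 = 7917 + 2716 = 10633
Net migration: 0–9 + 300 → 1915
Giving 1915 / 3404 / 3014 / 4243 / 10633.
After projecting period 3:
Births: 3014 × 0.368 = 1109
10–19: 1915 × 0.972 = 1861
20–29: 3404 × 0.954 = 3247
30–39: 3014 × 0.967 = 2915
40+: 4243 × 0.941 + 10633 × 0.336 = 3993 + 3573 = 7566
Net migration: 0–9 + 300 → 1409
Giving 1409 / 1861 / 3247 / 2915 / 7566.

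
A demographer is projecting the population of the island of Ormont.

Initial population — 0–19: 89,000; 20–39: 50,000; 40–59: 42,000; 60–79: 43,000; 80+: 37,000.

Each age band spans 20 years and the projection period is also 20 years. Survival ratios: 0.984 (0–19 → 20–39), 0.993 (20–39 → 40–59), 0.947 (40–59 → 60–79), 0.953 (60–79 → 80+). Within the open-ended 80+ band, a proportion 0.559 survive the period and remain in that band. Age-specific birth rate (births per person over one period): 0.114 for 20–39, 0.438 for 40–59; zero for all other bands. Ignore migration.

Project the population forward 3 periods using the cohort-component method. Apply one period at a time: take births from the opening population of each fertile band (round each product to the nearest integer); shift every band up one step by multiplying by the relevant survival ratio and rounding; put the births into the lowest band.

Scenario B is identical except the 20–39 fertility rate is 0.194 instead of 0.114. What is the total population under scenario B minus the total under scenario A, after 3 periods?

13462

After projecting period 1:
Births: 50000 × 0.114 = 5700, 42000 × 0.438 = 18396 — total 24096
20–39: 89000 × 0.984 = 87576
40–59: 50000 × 0.993 = 49650
60–79: 42000 × 0.947 = 39774
80+: 43000 × 0.953 + 37000 × 0.559 = 40979 + 20683 = 61662
Population now: 0–19=24096, 20–39=87576, 40–59=49650, 60–79=39774, 80+=61662
After projecting period 2:
Births: 87576 × 0.114 = 9984, 49650 × 0.438 = 21747 — total 31731
20–39: 24096 × 0.984 = 23710
40–59: 87576 × 0.993 = 86963
60–79: 49650 × 0.947 = 47019
80+: 39774 × 0.953 + 61662 × 0.559 = 37905 + 34469 = 72374
Population now: 0–19=31731, 20–39=23710, 40–59=86963, 60–79=47019, 80+=72374
After projecting period 3:
Births: 23710 × 0.114 = 2703, 86963 × 0.438 = 38090 — total 40793
20–39: 31731 × 0.984 = 31223
40–59: 23710 × 0.993 = 23544
60–79: 86963 × 0.947 = 82354
80+: 47019 × 0.953 + 72374 × 0.559 = 44809 + 40457 = 85266
Population now: 0–19=40793, 20–39=31223, 40–59=23544, 60–79=82354, 80+=85266
Scenario A total after 3 periods: 263180
Scenario B projection —
After projecting period 1:
Births: 50000 × 0.194 = 9700, 42000 × 0.438 = 18396 — total 28096
20–39: 89000 × 0.984 = 87576
40–59: 50000 × 0.993 = 49650
60–79: 42000 × 0.947 = 39774
80+: 43000 × 0.953 + 37000 × 0.559 = 40979 + 20683 = 61662
Population now: 0–19=28096, 20–39=87576, 40–59=49650, 60–79=39774, 80+=61662
After projecting period 2:
Births: 87576 × 0.194 = 16990, 49650 × 0.438 = 21747 — total 38737
20–39: 28096 × 0.984 = 27646
40–59: 87576 × 0.993 = 86963
60–79: 49650 × 0.947 = 47019
80+: 39774 × 0.953 + 61662 × 0.559 = 37905 + 34469 = 72374
Population now: 0–19=38737, 20–39=27646, 40–59=86963, 60–79=47019, 80+=72374
After projecting period 3:
Births: 27646 × 0.194 = 5363, 86963 × 0.438 = 38090 — total 43453
20–39: 38737 × 0.984 = 38117
40–59: 27646 × 0.993 = 27452
60–79: 86963 × 0.947 = 82354
80+: 47019 × 0.953 + 72374 × 0.559 = 44809 + 40457 = 85266
Population now: 0–19=43453, 20–39=38117, 40–59=27452, 60–79=82354, 80+=85266
Scenario B total after 3 periods: 276642
Difference B − A = 276642 − 263180 = 13462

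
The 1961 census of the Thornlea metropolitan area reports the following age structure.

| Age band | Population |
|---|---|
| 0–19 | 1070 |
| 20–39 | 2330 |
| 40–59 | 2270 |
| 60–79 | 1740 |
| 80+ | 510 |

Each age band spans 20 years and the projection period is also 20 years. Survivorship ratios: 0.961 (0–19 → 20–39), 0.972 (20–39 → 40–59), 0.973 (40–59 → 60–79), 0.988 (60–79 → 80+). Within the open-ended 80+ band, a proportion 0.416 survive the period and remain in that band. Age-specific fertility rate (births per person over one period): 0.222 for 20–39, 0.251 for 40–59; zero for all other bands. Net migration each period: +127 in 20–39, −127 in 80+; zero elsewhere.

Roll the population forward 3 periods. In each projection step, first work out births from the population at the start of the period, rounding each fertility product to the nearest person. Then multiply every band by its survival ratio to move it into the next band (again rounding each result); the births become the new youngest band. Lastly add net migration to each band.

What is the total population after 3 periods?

Period 1.
Births: 2330 × 0.222 = 517  |  2270 × 0.251 = 570 → total 1087
20–39: 1070 × 0.961 = 1028
40–59: 2330 × 0.972 = 2265
60–79: 2270 × 0.973 = 2209
80+: 1740 × 0.988 + 510 × 0.416 = 1719 + 212 = 1931
Net migration: 20–39 + 127 → 1155; 80+ − 127 → 1804
→ [1087, 1155, 2265, 2209, 1804]
Period 2.
Births: 1155 × 0.222 = 256  |  2265 × 0.251 = 569 → total 825
20–39: 1087 × 0.961 = 1045
40–59: 1155 × 0.972 = 1123
60–79: 2265 × 0.973 = 2204
80+: 2209 × 0.988 + 1804 × 0.416 = 2182 + 750 = 2932
Net migration: 20–39 + 127 → 1172; 80+ − 127 → 2805
→ [825, 1172, 1123, 2204, 2805]
Period 3.
Births: 1172 × 0.222 = 260  |  1123 × 0.251 = 282 → total 542
20–39: 825 × 0.961 = 793
40–59: 1172 × 0.972 = 1139
60–79: 1123 × 0.973 = 1093
80+: 2204 × 0.988 + 2805 × 0.416 = 2178 + 1167 = 3345
Net migration: 20–39 + 127 → 920; 80+ − 127 → 3218
→ [542, 920, 1139, 1093, 3218]
Total after period 3: 542 + 920 + 1139 + 1093 + 3218 = 6912

6912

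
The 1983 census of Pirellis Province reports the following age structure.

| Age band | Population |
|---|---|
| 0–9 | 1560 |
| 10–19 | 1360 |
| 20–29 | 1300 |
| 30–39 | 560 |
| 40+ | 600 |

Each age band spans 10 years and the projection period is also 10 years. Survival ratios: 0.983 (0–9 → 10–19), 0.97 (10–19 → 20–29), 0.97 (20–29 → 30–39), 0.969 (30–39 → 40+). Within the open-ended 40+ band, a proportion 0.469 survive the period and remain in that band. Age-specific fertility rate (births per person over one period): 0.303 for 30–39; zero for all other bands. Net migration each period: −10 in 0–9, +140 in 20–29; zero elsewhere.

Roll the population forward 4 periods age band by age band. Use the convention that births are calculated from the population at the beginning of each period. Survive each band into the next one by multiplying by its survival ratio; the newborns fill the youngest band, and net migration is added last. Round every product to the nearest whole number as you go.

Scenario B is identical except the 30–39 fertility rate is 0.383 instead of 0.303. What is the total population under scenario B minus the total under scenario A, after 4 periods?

375

Period 1.
Births: 560 × 0.303 = 170
10–19: 1560 × 0.983 = 1533
20–29: 1360 × 0.97 = 1319
30–39: 1300 × 0.97 = 1261
40+: 560 × 0.969 + 600 × 0.469 = 543 + 281 = 824
Net migration: 0–9 − 10 → 160; 20–29 + 140 → 1459
End of period: [160, 1533, 1459, 1261, 824]
Period 2.
Births: 1261 × 0.303 = 382
10–19: 160 × 0.983 = 157
20–29: 1533 × 0.97 = 1487
30–39: 1459 × 0.97 = 1415
40+: 1261 × 0.969 + 824 × 0.469 = 1222 + 386 = 1608
Net migration: 0–9 − 10 → 372; 20–29 + 140 → 1627
End of period: [372, 157, 1627, 1415, 1608]
Period 3.
Births: 1415 × 0.303 = 429
10–19: 372 × 0.983 = 366
20–29: 157 × 0.97 = 152
30–39: 1627 × 0.97 = 1578
40+: 1415 × 0.969 + 1608 × 0.469 = 1371 + 754 = 2125
Net migration: 0–9 − 10 → 419; 20–29 + 140 → 292
End of period: [419, 366, 292, 1578, 2125]
Period 4.
Births: 1578 × 0.303 = 478
10–19: 419 × 0.983 = 412
20–29: 366 × 0.97 = 355
30–39: 292 × 0.97 = 283
40+: 1578 × 0.969 + 2125 × 0.469 = 1529 + 997 = 2526
Net migration: 0–9 − 10 → 468; 20–29 + 140 → 495
End of period: [468, 412, 495, 283, 2526]
Scenario A total after 4 periods: 4184
Scenario B projection —
Period 1.
Births: 560 × 0.383 = 214
10–19: 1560 × 0.983 = 1533
20–29: 1360 × 0.97 = 1319
30–39: 1300 × 0.97 = 1261
40+: 560 × 0.969 + 600 × 0.469 = 543 + 281 = 824
Net migration: 0–9 − 10 → 204; 20–29 + 140 → 1459
End of period: [204, 1533, 1459, 1261, 824]
Period 2.
Births: 1261 × 0.383 = 483
10–19: 204 × 0.983 = 201
20–29: 1533 × 0.97 = 1487
30–39: 1459 × 0.97 = 1415
40+: 1261 × 0.969 + 824 × 0.469 = 1222 + 386 = 1608
Net migration: 0–9 − 10 → 473; 20–29 + 140 → 1627
End of period: [473, 201, 1627, 1415, 1608]
Period 3.
Births: 1415 × 0.383 = 542
10–19: 473 × 0.983 = 465
20–29: 201 × 0.97 = 195
30–39: 1627 × 0.97 = 1578
40+: 1415 × 0.969 + 1608 × 0.469 = 1371 + 754 = 2125
Net migration: 0–9 − 10 → 532; 20–29 + 140 → 335
End of period: [532, 465, 335, 1578, 2125]
Period 4.
Births: 1578 × 0.383 = 604
10–19: 532 × 0.983 = 523
20–29: 465 × 0.97 = 451
30–39: 335 × 0.97 = 325
40+: 1578 × 0.969 + 2125 × 0.469 = 1529 + 997 = 2526
Net migration: 0–9 − 10 → 594; 20–29 + 140 → 591
End of period: [594, 523, 591, 325, 2526]
Scenario B total after 4 periods: 4559
Difference B − A = 4559 − 4184 = 375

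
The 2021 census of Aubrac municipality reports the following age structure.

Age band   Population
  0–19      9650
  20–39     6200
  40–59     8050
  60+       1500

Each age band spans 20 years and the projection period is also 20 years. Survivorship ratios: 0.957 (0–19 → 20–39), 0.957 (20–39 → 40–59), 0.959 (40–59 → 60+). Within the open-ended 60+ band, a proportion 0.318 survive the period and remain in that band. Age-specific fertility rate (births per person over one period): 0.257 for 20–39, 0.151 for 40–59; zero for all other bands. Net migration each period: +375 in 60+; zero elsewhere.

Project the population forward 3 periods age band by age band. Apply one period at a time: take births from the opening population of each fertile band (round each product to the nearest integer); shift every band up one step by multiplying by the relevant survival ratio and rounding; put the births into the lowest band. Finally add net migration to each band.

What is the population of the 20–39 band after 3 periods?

3128

Let group 1 be 0–19 through group 4 = 60+.
Period 1:
Births: 6200 × 0.257 = 1593 ; 8050 × 0.151 = 1216 → 2809
Group 2: 9650 × 0.957 = 9235
Group 3: 6200 × 0.957 = 5933
Group 4: 8050 × 0.959 + 1500 × 0.318 = 7720 + 477 = 8197
Net migration: Group 4 + 375 → 8572
End of period: [2809, 9235, 5933, 8572]
Period 2:
Births: 9235 × 0.257 = 2373 ; 5933 × 0.151 = 896 → 3269
Group 2: 2809 × 0.957 = 2688
Group 3: 9235 × 0.957 = 8838
Group 4: 5933 × 0.959 + 8572 × 0.318 = 5690 + 2726 = 8416
Net migration: Group 4 + 375 → 8791
End of period: [3269, 2688, 8838, 8791]
Period 3:
Births: 2688 × 0.257 = 691 ; 8838 × 0.151 = 1335 → 2026
Group 2: 3269 × 0.957 = 3128
Group 3: 2688 × 0.957 = 2572
Group 4: 8838 × 0.959 + 8791 × 0.318 = 8476 + 2796 = 11272
Net migration: Group 4 + 375 → 11647
End of period: [2026, 3128, 2572, 11647]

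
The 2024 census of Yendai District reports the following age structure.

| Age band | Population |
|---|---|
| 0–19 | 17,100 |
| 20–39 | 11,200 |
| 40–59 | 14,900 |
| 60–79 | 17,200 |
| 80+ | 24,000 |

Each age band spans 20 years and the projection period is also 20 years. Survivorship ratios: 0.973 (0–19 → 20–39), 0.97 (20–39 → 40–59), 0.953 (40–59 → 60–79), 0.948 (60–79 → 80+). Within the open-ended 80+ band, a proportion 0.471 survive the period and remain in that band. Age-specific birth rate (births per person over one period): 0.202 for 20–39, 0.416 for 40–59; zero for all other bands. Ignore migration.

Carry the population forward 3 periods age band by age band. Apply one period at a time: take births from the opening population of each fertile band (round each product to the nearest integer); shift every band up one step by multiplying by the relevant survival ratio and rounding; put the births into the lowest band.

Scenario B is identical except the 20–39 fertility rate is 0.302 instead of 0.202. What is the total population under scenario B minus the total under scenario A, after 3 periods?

3827

Numbering the bands 1..5 from youngest to oldest:
Period 1.
Births: 11200 * 0.202 = 2262  |  14900 * 0.416 = 6198 — total 8460
Band 2: 17100 * 0.973 = 16638
Band 3: 11200 * 0.97 = 10864
Band 4: 14900 * 0.953 = 14200
Band 5: 17200 * 0.948 + 24000 * 0.471 = 16306 + 11304 = 27610
Giving 8460 / 16638 / 10864 / 14200 / 27610.
Period 2.
Births: 16638 * 0.202 = 3361  |  10864 * 0.416 = 4519 — total 7880
Band 2: 8460 * 0.973 = 8232
Band 3: 16638 * 0.97 = 16139
Band 4: 10864 * 0.953 = 10353
Band 5: 14200 * 0.948 + 27610 * 0.471 = 13462 + 13004 = 26466
Giving 7880 / 8232 / 16139 / 10353 / 26466.
Period 3.
Births: 8232 * 0.202 = 1663  |  16139 * 0.416 = 6714 — total 8377
Band 2: 7880 * 0.973 = 7667
Band 3: 8232 * 0.97 = 7985
Band 4: 16139 * 0.953 = 15380
Band 5: 10353 * 0.948 + 26466 * 0.471 = 9815 + 12465 = 22280
Giving 8377 / 7667 / 7985 / 15380 / 22280.
Scenario A total after 3 periods: 61689
Scenario B projection —
Period 1.
Births: 11200 * 0.302 = 3382  |  14900 * 0.416 = 6198 — total 9580
Band 2: 17100 * 0.973 = 16638
Band 3: 11200 * 0.97 = 10864
Band 4: 14900 * 0.953 = 14200
Band 5: 17200 * 0.948 + 24000 * 0.471 = 16306 + 11304 = 27610
Giving 9580 / 16638 / 10864 / 14200 / 27610.
Period 2.
Births: 16638 * 0.302 = 5025  |  10864 * 0.416 = 4519 — total 9544
Band 2: 9580 * 0.973 = 9321
Band 3: 16638 * 0.97 = 16139
Band 4: 10864 * 0.953 = 10353
Band 5: 14200 * 0.948 + 27610 * 0.471 = 13462 + 13004 = 26466
Giving 9544 / 9321 / 16139 / 10353 / 26466.
Period 3.
Births: 9321 * 0.302 = 2815  |  16139 * 0.416 = 6714 — total 9529
Band 2: 9544 * 0.973 = 9286
Band 3: 9321 * 0.97 = 9041
Band 4: 16139 * 0.953 = 15380
Band 5: 10353 * 0.948 + 26466 * 0.471 = 9815 + 12465 = 22280
Giving 9529 / 9286 / 9041 / 15380 / 22280.
Scenario B total after 3 periods: 65516
Difference B − A = 65516 − 61689 = 3827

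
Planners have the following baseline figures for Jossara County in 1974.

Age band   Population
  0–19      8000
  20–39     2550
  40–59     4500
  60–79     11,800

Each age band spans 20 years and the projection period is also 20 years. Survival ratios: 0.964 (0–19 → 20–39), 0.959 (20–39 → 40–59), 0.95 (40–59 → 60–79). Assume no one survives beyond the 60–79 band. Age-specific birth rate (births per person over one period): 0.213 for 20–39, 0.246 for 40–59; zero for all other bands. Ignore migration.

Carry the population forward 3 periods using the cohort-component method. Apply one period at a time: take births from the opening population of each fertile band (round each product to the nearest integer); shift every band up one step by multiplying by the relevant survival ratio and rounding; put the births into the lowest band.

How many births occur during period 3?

Let band 1 be 0–19 through band 4 = 60–79.
[period 1]
Births: 2550 × 0.213 = 543, 4500 × 0.246 = 1107 → total 1650
Band 2: 8000 × 0.964 = 7712
Band 3: 2550 × 0.959 = 2445
Band 4: 4500 × 0.95 = 4275
Giving 1650 / 7712 / 2445 / 4275.
[period 2]
Births: 7712 × 0.213 = 1643, 2445 × 0.246 = 601 → total 2244
Band 2: 1650 × 0.964 = 1591
Band 3: 7712 × 0.959 = 7396
Band 4: 2445 × 0.95 = 2323
Giving 2244 / 1591 / 7396 / 2323.
[period 3]
Births: 1591 × 0.213 = 339, 7396 × 0.246 = 1819 → total 2158
Band 2: 2244 × 0.964 = 2163
Band 3: 1591 × 0.959 = 1526
Band 4: 7396 × 0.95 = 7026
Giving 2158 / 2163 / 1526 / 7026.

2158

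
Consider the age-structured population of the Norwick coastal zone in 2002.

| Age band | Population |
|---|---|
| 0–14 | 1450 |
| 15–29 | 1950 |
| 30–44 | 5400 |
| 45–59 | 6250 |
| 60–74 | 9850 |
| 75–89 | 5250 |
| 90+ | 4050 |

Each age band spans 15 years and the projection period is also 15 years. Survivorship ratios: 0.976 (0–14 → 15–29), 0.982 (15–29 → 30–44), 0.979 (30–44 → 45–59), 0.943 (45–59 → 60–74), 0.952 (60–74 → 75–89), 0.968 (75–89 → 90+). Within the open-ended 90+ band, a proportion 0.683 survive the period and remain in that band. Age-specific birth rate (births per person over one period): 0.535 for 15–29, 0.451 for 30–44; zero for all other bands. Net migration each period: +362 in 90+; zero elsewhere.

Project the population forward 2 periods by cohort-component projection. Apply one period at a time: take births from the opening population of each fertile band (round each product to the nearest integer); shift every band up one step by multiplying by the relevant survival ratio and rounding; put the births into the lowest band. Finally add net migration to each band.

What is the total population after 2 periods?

Call the bands 1 to 7, youngest first.
— Period 1 —
Births: 1950 × 0.535 = 1043  |  5400 × 0.451 = 2435 → 3478
Band 2: 1450 × 0.976 = 1415
Band 3: 1950 × 0.982 = 1915
Band 4: 5400 × 0.979 = 5287
Band 5: 6250 × 0.943 = 5894
Band 6: 9850 × 0.952 = 9377
Band 7: 5250 × 0.968 + 4050 × 0.683 = 5082 + 2766 = 7848
Net migration: Band 7 + 362 → 8210
→ [3478, 1415, 1915, 5287, 5894, 9377, 8210]
— Period 2 —
Births: 1415 × 0.535 = 757  |  1915 × 0.451 = 864 → 1621
Band 2: 3478 × 0.976 = 3395
Band 3: 1415 × 0.982 = 1390
Band 4: 1915 × 0.979 = 1875
Band 5: 5287 × 0.943 = 4986
Band 6: 5894 × 0.952 = 5611
Band 7: 9377 × 0.968 + 8210 × 0.683 = 9077 + 5607 = 14684
Net migration: Band 7 + 362 → 15046
→ [1621, 3395, 1390, 1875, 4986, 5611, 15046]
Total after period 2: 1621 + 3395 + 1390 + 1875 + 4986 + 5611 + 15046 = 33924

33924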